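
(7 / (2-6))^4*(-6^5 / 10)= -583443 / 80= -7293.04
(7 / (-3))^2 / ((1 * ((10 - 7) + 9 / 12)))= 196 / 135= 1.45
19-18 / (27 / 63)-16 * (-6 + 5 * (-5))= 473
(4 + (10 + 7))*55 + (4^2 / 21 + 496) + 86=36493 / 21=1737.76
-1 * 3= -3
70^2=4900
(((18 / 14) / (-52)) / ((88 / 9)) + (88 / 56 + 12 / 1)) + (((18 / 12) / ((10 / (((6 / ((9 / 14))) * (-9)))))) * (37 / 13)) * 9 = -49519061 / 160160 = -309.18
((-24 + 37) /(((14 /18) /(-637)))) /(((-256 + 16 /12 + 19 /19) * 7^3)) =4563 /37289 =0.12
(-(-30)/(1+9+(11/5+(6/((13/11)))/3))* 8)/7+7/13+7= 274086/27391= 10.01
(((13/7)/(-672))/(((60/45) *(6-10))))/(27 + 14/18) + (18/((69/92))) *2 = 301056117/6272000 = 48.00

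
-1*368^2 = -135424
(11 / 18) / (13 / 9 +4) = 11 / 98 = 0.11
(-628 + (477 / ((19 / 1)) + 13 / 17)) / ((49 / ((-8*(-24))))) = -5334528 / 2261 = -2359.37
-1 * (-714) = 714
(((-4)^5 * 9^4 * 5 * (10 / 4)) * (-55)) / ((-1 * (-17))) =4618944000 / 17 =271702588.24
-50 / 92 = -0.54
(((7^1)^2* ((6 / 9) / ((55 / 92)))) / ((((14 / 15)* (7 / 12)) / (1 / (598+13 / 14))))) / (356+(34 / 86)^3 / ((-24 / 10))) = 0.00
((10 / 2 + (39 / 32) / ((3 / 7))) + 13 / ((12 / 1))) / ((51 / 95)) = 81415 / 4896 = 16.63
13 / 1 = 13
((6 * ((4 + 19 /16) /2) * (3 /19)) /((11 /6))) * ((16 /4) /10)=2241 /4180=0.54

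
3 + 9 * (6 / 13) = 93 / 13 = 7.15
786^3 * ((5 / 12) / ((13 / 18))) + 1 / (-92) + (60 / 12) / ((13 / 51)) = 280146744.22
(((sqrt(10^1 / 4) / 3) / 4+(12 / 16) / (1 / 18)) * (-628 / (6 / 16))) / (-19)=628 * sqrt(10) / 171+22608 / 19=1201.51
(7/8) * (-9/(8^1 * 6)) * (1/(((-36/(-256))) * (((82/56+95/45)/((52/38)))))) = -7644/17119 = -0.45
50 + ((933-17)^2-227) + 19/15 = 12583204/15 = 838880.27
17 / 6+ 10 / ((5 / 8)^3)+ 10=53.79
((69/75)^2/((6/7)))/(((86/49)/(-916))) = -41551363/80625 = -515.37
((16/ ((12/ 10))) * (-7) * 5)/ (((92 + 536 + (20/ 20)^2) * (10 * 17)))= -0.00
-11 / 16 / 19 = -11 / 304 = -0.04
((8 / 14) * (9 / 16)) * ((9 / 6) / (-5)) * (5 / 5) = -27 / 280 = -0.10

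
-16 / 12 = -4 / 3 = -1.33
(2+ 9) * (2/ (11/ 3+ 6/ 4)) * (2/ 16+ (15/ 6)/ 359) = 12507/ 22258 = 0.56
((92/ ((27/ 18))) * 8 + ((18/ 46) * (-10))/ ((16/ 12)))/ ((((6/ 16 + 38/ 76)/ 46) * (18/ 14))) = 538456/ 27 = 19942.81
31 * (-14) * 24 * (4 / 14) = -2976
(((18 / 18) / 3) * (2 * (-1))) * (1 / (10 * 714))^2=-1 / 76469400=-0.00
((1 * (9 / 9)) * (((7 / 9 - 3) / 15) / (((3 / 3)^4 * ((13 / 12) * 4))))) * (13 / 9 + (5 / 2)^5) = -28541 / 8424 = -3.39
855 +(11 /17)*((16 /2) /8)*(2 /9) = 130837 /153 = 855.14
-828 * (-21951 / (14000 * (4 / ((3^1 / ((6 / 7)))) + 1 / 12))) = 13631571 / 12875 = 1058.76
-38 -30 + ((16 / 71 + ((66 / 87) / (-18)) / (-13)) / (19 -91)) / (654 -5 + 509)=-1365815994973 / 20085528528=-68.00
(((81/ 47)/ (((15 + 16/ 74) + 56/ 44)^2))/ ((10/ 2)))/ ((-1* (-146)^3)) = 1490841/ 3659808806321240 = 0.00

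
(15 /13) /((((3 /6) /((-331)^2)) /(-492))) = -1617120360 /13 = -124393873.85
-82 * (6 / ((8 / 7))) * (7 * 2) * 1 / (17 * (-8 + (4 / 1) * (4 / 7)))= 42189 / 680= 62.04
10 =10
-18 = -18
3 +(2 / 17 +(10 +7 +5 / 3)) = 21.78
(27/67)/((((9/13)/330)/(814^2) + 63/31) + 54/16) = 66088981530/886782665323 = 0.07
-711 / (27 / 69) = -1817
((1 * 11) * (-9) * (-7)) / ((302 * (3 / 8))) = 924 / 151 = 6.12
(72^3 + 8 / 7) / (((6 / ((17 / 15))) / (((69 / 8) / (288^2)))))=127697863 / 17418240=7.33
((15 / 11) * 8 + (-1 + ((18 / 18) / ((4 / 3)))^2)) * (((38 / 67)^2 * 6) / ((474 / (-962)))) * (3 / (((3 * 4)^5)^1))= -320020363 / 647119300608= -0.00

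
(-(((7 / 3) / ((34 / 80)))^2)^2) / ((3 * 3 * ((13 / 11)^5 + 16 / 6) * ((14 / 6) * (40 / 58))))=-205052710016000 / 16251954414687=-12.62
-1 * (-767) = 767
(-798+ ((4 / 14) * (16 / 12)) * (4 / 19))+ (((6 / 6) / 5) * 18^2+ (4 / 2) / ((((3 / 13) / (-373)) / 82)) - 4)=-176767498 / 665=-265815.79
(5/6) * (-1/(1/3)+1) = -5/3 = -1.67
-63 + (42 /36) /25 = -9443 /150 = -62.95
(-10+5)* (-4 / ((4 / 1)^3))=5 / 16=0.31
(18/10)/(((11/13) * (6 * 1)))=39/110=0.35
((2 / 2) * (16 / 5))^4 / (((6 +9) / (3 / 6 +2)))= 32768 / 1875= 17.48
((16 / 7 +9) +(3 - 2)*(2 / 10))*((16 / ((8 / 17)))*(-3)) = -41004 / 35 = -1171.54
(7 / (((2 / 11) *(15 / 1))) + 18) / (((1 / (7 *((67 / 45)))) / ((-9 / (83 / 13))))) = -3761849 / 12450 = -302.16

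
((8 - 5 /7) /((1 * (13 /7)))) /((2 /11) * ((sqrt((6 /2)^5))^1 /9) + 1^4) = 2.98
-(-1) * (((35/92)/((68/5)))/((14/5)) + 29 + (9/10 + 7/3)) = 6051427/187680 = 32.24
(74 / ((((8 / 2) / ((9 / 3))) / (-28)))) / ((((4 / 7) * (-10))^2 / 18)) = -342657 / 400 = -856.64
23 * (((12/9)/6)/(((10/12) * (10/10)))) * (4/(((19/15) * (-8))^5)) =-1164375/5071050752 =-0.00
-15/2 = -7.50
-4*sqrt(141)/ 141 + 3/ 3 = 1- 4*sqrt(141)/ 141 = 0.66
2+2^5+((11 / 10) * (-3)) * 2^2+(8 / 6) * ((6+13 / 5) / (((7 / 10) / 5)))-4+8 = 11204 / 105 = 106.70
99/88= 9/8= 1.12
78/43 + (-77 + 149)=3174/43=73.81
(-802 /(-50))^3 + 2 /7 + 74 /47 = 21223877629 /5140625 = 4128.66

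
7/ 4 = 1.75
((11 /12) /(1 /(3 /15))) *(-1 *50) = -55 /6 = -9.17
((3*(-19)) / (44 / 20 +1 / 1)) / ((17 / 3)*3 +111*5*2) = -285 / 18032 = -0.02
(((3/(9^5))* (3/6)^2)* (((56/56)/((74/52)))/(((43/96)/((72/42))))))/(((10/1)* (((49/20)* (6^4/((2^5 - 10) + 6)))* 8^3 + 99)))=416/7082880448581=0.00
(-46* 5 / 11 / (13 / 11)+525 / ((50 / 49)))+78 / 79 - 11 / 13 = 496.95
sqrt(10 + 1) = sqrt(11) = 3.32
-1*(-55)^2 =-3025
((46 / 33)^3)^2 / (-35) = -0.21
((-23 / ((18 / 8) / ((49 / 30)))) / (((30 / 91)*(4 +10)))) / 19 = -14651 / 76950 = -0.19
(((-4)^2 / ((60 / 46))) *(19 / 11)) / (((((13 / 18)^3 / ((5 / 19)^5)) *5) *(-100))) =-447120 / 3149467607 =-0.00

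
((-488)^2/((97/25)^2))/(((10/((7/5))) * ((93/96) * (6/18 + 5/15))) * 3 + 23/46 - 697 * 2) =-8335040000/726948749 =-11.47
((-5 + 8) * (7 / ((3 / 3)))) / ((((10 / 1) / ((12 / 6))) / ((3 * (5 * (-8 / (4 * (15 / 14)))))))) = -588 / 5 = -117.60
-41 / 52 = -0.79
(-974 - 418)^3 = -2697228288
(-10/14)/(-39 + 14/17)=85/4543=0.02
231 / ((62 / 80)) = 9240 / 31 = 298.06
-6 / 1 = -6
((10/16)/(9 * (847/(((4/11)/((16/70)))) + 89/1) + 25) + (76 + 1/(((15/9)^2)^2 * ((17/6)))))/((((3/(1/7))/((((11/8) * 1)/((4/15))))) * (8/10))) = 1997137469459/85567283200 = 23.34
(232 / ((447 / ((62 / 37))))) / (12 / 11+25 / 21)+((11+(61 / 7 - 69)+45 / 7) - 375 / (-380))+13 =-1420453543 / 49859572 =-28.49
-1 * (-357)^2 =-127449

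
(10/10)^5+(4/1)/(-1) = -3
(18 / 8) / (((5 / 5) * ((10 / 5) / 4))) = 9 / 2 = 4.50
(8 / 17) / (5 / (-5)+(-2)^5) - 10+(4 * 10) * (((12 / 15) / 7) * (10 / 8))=-16886 / 3927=-4.30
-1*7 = -7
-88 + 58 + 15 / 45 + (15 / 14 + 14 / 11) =-27.32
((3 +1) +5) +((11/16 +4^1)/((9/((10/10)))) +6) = 745/48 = 15.52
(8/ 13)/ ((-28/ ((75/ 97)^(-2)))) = -18818/ 511875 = -0.04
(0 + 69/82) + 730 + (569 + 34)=109375/82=1333.84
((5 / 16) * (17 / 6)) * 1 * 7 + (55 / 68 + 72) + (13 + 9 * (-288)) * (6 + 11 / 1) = -71422837 / 1632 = -43763.99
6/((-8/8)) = -6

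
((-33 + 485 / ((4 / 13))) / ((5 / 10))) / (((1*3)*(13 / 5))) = 30865 / 78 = 395.71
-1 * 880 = -880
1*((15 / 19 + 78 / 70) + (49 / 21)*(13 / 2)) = 68111 / 3990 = 17.07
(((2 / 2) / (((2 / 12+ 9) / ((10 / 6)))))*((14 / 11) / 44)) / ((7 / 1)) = 1 / 1331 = 0.00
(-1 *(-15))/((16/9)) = 135/16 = 8.44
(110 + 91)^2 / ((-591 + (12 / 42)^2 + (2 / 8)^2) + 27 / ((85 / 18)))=-2692322640 / 38993611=-69.05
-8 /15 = -0.53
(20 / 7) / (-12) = -5 / 21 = -0.24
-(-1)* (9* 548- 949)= 3983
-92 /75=-1.23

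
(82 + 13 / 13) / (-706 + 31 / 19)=-1577 / 13383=-0.12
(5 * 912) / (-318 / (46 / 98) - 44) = -52440 / 8297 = -6.32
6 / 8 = 3 / 4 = 0.75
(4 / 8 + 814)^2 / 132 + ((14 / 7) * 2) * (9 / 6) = 885603 / 176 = 5031.84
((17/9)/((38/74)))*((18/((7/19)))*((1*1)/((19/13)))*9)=147186/133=1106.66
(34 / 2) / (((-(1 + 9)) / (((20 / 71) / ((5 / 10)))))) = -68 / 71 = -0.96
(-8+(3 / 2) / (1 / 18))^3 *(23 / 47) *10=1577570 / 47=33565.32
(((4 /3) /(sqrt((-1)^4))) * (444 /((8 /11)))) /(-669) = -814 /669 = -1.22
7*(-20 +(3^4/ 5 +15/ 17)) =-1736/ 85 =-20.42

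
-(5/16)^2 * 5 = -0.49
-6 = -6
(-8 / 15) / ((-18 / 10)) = 8 / 27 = 0.30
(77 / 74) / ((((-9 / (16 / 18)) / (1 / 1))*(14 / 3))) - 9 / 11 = -9233 / 10989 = -0.84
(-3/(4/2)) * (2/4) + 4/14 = -13/28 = -0.46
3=3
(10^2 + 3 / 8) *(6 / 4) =2409 / 16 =150.56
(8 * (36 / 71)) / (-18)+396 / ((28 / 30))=424.06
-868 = -868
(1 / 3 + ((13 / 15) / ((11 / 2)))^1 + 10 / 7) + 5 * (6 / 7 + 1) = 4314 / 385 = 11.21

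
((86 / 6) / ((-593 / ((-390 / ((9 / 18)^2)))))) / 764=5590 / 113263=0.05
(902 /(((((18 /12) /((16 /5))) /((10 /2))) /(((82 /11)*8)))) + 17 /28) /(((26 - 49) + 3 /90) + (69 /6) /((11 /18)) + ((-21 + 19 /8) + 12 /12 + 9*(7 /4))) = -5301745130 /55657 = -95257.47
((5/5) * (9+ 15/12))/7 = 41/28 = 1.46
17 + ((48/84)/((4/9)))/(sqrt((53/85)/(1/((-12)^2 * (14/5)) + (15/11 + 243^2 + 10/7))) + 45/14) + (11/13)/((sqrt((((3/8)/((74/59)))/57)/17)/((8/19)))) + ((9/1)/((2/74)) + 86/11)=-336 * sqrt(908514431208230)/25044785359843 + 352 * sqrt(705109)/14573 + 98686472344547898/275492638958273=378.50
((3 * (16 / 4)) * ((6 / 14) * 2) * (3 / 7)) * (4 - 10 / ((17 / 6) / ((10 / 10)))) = 1728 / 833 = 2.07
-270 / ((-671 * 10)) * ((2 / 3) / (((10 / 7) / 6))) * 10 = 756 / 671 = 1.13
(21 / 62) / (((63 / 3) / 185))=185 / 62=2.98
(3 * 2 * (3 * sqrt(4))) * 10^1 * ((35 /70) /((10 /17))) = 306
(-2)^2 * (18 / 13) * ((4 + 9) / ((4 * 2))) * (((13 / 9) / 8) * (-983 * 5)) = -63895 / 8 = -7986.88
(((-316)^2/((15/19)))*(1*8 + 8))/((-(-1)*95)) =1597696/75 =21302.61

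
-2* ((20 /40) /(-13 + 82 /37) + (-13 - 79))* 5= 367265 /399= 920.46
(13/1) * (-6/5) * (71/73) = -5538/365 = -15.17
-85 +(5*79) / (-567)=-48590 / 567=-85.70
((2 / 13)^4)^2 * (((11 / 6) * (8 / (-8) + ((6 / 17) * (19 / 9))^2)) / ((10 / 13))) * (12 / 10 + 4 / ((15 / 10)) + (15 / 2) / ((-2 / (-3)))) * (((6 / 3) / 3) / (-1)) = 28414496 / 8474307891075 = 0.00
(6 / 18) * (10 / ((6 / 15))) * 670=16750 / 3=5583.33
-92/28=-23/7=-3.29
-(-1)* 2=2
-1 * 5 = -5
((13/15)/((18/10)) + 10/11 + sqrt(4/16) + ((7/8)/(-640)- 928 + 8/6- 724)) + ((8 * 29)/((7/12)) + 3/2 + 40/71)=-943941687343/755758080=-1249.00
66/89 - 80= -7054/89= -79.26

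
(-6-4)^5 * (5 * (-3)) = 1500000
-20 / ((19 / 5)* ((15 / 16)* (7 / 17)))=-5440 / 399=-13.63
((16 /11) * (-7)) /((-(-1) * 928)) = -7 /638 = -0.01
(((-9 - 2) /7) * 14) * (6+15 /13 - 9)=528 /13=40.62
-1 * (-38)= 38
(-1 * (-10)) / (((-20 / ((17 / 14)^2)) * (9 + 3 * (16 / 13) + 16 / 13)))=-3757 / 70952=-0.05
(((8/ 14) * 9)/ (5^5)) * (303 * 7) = 10908/ 3125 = 3.49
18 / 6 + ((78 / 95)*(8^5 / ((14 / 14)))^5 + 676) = 2946756685310658613410809 / 95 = 31018491424322722246429.57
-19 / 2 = -9.50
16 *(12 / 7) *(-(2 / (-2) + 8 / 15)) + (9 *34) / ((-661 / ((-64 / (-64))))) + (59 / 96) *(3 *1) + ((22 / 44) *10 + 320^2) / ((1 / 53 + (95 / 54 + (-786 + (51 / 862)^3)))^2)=783958281015999747103693904093942883 / 54641420038048877050785555292944160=14.35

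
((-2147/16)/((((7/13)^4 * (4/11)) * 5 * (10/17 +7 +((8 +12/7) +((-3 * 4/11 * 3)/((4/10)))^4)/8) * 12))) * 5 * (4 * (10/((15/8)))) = -12914406386453/941568432210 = -13.72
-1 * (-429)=429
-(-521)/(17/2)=1042/17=61.29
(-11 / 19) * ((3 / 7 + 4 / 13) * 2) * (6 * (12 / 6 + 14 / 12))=-1474 / 91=-16.20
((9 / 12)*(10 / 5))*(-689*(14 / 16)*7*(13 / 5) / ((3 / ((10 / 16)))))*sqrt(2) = -438893*sqrt(2) / 128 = -4849.13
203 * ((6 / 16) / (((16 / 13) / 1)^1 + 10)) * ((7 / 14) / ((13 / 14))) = 4263 / 1168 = 3.65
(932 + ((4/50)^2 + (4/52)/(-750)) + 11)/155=45971557/7556250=6.08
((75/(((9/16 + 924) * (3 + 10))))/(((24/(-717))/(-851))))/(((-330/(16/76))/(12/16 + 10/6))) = -29491405/120577743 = -0.24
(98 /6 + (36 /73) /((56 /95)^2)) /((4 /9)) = 39.94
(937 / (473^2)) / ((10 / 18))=8433 / 1118645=0.01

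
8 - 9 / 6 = 13 / 2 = 6.50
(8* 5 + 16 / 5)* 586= 126576 / 5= 25315.20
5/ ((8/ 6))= 15/ 4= 3.75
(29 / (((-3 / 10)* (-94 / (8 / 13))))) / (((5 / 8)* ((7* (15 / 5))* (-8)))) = -232 / 38493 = -0.01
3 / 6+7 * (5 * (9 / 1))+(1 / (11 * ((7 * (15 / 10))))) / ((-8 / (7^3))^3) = -3099457 / 8448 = -366.89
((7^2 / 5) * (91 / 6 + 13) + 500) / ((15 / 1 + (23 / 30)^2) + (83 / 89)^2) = 178460130 / 3784639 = 47.15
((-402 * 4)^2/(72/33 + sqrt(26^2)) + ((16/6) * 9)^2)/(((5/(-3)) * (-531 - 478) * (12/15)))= 10732824/156395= 68.63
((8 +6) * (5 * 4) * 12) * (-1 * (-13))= 43680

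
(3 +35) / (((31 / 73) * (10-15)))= -2774 / 155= -17.90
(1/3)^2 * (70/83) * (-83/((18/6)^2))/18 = -35/729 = -0.05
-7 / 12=-0.58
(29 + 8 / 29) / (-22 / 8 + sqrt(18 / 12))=-37356 / 2813 - 6792 * sqrt(6) / 2813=-19.19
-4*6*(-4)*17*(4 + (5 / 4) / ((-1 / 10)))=-13872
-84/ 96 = -0.88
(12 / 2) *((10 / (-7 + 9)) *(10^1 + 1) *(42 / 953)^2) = 582120 / 908209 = 0.64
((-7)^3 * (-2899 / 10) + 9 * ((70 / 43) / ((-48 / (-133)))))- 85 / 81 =13858891349 / 139320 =99475.25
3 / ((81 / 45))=5 / 3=1.67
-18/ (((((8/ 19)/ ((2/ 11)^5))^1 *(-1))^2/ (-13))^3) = 7620511375466496/ 17449402268886407318558803753801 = 0.00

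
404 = 404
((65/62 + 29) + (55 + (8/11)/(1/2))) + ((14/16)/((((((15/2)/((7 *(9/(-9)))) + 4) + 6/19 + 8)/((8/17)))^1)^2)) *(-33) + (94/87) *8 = 540297484326447/5681598390578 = 95.10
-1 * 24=-24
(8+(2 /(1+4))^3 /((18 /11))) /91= 1292 /14625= 0.09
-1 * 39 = -39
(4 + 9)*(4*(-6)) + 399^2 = 158889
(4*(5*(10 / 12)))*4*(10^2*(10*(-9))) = -600000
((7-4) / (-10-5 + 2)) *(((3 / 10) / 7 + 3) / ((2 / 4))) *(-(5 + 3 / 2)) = 639 / 70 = 9.13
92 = 92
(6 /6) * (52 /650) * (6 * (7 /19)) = 84 /475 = 0.18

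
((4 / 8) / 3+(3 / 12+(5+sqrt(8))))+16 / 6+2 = 2 * sqrt(2)+121 / 12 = 12.91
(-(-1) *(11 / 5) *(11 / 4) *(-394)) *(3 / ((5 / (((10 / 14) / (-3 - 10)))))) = 71511 / 910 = 78.58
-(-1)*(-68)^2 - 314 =4310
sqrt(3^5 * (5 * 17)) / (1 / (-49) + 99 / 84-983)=-588 * sqrt(255) / 64147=-0.15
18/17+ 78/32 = 951/272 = 3.50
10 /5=2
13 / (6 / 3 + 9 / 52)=676 / 113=5.98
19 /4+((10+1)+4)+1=83 /4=20.75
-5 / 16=-0.31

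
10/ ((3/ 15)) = 50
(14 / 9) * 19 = 266 / 9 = 29.56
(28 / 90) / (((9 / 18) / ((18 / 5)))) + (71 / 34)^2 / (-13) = 715543 / 375700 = 1.90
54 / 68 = 27 / 34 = 0.79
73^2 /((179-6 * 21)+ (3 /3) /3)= 15987 /160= 99.92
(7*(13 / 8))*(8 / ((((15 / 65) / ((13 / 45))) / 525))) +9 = 538346 / 9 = 59816.22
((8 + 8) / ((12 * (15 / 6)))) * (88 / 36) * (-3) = -176 / 45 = -3.91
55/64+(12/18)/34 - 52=-166859/3264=-51.12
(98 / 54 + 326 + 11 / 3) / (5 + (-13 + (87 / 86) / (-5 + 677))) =-172412800 / 4160241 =-41.44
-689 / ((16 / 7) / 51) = -245973 / 16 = -15373.31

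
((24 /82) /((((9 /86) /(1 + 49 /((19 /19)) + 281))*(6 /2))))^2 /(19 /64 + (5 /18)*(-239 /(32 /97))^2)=26552341495808 /40655600671293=0.65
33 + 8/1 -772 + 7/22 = -16075/22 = -730.68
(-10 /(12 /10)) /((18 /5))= -125 /54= -2.31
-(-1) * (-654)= -654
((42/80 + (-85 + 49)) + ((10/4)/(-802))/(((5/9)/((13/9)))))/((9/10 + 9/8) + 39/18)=-8.47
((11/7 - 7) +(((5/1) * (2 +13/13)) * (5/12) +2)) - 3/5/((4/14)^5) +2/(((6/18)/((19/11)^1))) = -3719977/12320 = -301.95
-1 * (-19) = 19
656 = 656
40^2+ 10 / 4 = 3205 / 2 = 1602.50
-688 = -688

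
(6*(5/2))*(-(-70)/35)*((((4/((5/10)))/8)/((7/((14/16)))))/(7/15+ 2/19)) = 4275/652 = 6.56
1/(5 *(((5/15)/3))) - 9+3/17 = -597/85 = -7.02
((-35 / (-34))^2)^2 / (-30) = -300125 / 8018016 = -0.04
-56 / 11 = -5.09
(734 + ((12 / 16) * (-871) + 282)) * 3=4353 / 4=1088.25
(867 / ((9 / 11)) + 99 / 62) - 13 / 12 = 394387 / 372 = 1060.18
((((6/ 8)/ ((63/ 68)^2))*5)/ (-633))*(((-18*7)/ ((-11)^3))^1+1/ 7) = -12791140/ 7802605503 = -0.00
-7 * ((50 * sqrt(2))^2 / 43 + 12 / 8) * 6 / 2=-212709 / 86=-2473.36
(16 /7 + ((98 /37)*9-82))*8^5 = -474218496 /259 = -1830959.44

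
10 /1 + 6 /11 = 116 /11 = 10.55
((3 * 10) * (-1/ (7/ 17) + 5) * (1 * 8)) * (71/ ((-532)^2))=19170/ 123823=0.15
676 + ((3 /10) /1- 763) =-867 /10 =-86.70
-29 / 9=-3.22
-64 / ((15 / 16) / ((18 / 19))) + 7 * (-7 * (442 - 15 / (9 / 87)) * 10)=-13831494 / 95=-145594.67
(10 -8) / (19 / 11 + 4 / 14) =154 / 155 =0.99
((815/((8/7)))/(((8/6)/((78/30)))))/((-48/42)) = -311493/256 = -1216.77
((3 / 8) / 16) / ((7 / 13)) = 39 / 896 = 0.04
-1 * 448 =-448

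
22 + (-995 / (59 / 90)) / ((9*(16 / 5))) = -14491 / 472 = -30.70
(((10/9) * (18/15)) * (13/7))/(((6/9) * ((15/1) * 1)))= 26/105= 0.25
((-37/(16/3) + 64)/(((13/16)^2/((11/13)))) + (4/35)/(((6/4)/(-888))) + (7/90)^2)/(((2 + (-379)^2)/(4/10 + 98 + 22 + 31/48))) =19862739581201/4294462594968000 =0.00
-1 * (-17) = 17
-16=-16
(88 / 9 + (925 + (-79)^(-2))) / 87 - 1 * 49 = -186942905 / 4886703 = -38.26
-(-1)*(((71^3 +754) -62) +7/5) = 1793022/5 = 358604.40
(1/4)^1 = 1/4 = 0.25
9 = 9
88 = 88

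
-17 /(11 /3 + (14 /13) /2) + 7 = 2.96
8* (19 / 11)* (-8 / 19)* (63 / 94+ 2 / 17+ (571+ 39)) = -31233248 / 8789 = -3553.67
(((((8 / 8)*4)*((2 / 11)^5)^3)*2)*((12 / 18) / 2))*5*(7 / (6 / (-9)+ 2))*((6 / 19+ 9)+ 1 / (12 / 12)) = 0.00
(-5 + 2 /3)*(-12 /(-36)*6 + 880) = -3822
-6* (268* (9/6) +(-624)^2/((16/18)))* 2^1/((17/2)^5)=-168364800/1419857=-118.58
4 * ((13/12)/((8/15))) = 65/8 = 8.12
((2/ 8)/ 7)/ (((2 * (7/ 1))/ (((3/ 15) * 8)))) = 1/ 245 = 0.00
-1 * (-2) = 2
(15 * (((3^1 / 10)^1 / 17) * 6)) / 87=9 / 493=0.02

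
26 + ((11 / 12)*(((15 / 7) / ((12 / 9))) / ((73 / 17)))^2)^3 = 121359570453728565479009 / 4667295763968704118784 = 26.00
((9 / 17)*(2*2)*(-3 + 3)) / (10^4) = 0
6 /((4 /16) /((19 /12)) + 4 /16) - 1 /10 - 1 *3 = 3599 /310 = 11.61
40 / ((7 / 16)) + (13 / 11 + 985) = 82976 / 77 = 1077.61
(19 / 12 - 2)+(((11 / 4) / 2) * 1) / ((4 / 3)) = 59 / 96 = 0.61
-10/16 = -5/8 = -0.62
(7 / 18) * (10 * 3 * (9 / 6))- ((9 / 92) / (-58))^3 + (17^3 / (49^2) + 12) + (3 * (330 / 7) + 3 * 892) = 1039269617043222585 / 364787226707456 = 2848.97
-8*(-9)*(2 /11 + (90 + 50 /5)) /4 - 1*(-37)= 20243 /11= 1840.27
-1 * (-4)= 4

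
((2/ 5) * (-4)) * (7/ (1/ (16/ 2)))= -448/ 5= -89.60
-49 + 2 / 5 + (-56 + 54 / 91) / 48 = -543317 / 10920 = -49.75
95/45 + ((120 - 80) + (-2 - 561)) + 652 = 131.11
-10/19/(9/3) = -10/57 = -0.18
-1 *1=-1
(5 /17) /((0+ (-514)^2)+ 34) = 1 /898382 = 0.00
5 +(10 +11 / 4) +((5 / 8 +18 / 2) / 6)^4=24.37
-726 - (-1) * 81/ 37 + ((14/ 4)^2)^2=-339659/ 592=-573.75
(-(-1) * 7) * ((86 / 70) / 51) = 43 / 255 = 0.17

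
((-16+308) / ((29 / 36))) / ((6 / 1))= 1752 / 29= 60.41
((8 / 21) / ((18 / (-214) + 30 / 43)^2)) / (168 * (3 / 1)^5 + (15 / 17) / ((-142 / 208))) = 25551225607 / 1030766130375534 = 0.00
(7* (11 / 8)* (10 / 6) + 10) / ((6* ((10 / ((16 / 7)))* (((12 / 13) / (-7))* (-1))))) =1625 / 216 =7.52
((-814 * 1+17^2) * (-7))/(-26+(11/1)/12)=-6300/43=-146.51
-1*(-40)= 40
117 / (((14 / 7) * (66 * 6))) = 13 / 88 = 0.15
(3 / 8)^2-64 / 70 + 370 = 369.23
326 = 326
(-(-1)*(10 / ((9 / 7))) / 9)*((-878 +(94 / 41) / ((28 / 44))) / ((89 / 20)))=-50190400 / 295569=-169.81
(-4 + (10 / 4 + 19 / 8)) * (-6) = -21 / 4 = -5.25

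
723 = 723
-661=-661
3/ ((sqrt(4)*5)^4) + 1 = 1.00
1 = 1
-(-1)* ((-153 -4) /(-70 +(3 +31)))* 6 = 157 /6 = 26.17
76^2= 5776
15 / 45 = 1 / 3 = 0.33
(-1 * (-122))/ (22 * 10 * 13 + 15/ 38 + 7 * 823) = 4636/ 327613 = 0.01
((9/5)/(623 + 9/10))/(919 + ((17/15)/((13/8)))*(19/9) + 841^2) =15795/3877206535288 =0.00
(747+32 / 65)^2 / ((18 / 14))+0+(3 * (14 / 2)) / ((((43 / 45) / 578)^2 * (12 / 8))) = 390699970927567 / 70308225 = 5556959.67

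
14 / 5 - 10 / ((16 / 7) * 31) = 3297 / 1240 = 2.66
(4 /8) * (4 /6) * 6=2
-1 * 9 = -9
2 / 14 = 1 / 7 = 0.14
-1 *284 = -284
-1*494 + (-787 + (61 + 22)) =-1198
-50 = -50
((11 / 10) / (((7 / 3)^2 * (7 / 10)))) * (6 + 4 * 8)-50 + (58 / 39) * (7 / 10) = -2541031 / 66885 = -37.99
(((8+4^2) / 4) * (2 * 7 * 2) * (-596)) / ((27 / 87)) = -967904 / 3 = -322634.67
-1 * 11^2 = -121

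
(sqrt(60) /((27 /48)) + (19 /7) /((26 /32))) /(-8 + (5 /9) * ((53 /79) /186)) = -470208 * sqrt(15) /1057703 - 40202784 /96250973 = -2.14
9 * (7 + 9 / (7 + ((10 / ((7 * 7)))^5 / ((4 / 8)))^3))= 74.57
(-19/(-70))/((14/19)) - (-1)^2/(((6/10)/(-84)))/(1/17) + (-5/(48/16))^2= 21019349/8820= 2383.15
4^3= 64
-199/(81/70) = -13930/81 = -171.98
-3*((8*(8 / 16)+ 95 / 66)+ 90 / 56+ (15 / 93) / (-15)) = -201533 / 9548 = -21.11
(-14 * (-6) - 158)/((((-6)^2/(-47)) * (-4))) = -1739/72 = -24.15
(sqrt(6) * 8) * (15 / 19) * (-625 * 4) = -38676.15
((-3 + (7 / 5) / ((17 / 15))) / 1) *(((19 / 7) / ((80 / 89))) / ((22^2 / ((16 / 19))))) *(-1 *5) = 1335 / 28798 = 0.05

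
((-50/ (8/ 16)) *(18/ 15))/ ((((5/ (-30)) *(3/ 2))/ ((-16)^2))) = 122880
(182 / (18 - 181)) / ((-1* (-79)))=-182 / 12877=-0.01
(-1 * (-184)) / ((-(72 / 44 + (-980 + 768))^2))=-5566 / 1338649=-0.00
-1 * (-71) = 71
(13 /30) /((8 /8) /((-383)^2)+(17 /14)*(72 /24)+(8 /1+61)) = 13348699 /2237740905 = 0.01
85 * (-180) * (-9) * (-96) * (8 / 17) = -6220800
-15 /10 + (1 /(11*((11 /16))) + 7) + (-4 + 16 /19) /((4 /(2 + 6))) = -3143 /4598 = -0.68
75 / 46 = 1.63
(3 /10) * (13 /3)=1.30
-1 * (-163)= 163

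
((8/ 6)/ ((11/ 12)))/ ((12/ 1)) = 4/ 33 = 0.12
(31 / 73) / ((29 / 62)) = 1922 / 2117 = 0.91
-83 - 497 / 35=-486 / 5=-97.20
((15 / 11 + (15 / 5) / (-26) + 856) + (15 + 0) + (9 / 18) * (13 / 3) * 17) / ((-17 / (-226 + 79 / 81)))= 646223372 / 53703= 12033.28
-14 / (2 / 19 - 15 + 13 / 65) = 665 / 698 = 0.95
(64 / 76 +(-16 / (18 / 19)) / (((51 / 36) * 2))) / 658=-2480 / 318801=-0.01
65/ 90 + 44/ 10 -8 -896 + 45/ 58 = -1172023/ 1305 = -898.10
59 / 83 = 0.71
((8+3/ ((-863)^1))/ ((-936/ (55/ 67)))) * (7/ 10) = -7931/ 1615536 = -0.00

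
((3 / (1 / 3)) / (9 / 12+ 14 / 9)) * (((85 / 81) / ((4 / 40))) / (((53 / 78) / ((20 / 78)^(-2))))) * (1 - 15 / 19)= 193.04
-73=-73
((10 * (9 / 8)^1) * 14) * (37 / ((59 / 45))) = 524475 / 118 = 4444.70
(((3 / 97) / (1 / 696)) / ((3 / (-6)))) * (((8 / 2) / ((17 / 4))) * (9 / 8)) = -75168 / 1649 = -45.58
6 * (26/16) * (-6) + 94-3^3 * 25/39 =18.19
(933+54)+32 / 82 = 987.39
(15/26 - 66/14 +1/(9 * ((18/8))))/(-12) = 60265/176904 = 0.34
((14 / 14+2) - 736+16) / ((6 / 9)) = -2151 / 2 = -1075.50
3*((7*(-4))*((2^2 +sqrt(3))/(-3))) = 28*sqrt(3) +112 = 160.50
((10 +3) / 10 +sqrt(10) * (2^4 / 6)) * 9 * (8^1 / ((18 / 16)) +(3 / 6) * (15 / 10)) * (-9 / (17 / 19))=-32262 * sqrt(10) / 17 - 629109 / 680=-6926.42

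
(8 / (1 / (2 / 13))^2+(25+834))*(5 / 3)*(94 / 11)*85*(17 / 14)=16435769575 / 13013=1263026.94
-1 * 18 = -18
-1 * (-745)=745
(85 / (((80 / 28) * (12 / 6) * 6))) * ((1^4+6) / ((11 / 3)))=833 / 176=4.73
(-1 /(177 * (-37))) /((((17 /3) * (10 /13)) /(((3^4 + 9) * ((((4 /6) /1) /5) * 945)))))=14742 /37111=0.40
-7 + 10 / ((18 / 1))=-58 / 9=-6.44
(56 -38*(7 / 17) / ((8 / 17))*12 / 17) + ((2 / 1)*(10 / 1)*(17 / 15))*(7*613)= 97295.20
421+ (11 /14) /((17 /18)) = 50198 /119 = 421.83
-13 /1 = -13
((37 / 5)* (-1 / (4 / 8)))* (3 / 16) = -111 / 40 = -2.78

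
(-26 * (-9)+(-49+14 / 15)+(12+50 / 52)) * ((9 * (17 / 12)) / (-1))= -1318673 / 520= -2535.91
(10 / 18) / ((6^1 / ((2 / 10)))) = 1 / 54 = 0.02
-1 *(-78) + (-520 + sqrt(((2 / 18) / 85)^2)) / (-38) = 2665259 / 29070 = 91.68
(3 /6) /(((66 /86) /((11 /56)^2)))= 473 /18816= 0.03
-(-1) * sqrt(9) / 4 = 3 / 4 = 0.75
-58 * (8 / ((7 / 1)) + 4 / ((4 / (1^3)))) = -870 / 7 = -124.29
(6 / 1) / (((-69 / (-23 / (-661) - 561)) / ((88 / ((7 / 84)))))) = 783125376 / 15203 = 51511.24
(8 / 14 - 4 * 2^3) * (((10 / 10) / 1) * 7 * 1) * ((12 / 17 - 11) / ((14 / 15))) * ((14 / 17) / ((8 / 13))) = 1876875 / 578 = 3247.19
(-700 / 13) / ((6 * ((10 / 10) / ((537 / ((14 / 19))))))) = -85025 / 13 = -6540.38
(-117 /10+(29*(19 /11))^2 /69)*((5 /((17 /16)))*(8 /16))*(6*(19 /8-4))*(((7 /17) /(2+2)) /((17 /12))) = -562155321 /13672879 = -41.11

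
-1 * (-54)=54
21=21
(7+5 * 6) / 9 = 37 / 9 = 4.11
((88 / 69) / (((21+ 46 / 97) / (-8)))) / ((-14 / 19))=648736 / 1006089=0.64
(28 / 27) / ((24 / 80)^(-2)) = 7 / 75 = 0.09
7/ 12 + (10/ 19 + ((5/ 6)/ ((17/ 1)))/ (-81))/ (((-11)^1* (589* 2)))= 0.58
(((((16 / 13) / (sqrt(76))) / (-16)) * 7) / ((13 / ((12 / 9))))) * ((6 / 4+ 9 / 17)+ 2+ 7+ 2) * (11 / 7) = -4873 * sqrt(19) / 163761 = -0.13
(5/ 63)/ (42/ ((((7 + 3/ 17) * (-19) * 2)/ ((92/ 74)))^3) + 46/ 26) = 20503538972640620/ 457070171463802323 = 0.04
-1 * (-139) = 139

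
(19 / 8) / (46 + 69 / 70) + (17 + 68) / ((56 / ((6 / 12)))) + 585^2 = 126065036985 / 368368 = 342225.81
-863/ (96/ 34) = -14671/ 48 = -305.65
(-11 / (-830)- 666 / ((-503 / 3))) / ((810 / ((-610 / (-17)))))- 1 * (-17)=9874519663 / 574883730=17.18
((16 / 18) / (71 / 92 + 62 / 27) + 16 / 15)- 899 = -102614129 / 114315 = -897.64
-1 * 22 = -22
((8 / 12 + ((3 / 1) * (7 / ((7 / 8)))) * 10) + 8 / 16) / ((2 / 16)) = 5788 / 3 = 1929.33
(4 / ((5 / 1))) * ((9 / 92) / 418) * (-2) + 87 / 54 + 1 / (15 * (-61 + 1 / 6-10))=295989473 / 183867750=1.61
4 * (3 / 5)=12 / 5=2.40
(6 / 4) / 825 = 1 / 550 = 0.00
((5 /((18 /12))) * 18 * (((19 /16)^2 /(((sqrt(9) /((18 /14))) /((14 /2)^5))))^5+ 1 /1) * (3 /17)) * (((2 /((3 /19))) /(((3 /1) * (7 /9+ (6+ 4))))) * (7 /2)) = 711487440549119716825586234984672715 /453273668550656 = 1569664178429122247155.38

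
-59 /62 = -0.95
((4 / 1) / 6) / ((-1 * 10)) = -1 / 15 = -0.07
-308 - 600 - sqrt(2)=-908 - sqrt(2)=-909.41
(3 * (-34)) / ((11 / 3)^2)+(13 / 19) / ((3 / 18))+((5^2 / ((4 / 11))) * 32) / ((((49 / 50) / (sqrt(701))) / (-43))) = -4730000 * sqrt(701) / 49 - 8004 / 2299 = -2555787.03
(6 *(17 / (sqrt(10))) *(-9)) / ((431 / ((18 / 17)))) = -486 *sqrt(10) / 2155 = -0.71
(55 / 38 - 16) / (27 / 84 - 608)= 7742 / 323285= 0.02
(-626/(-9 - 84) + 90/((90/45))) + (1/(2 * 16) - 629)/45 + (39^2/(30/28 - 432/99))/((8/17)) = -14046659/14880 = -944.00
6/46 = 3/23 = 0.13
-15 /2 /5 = -3 /2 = -1.50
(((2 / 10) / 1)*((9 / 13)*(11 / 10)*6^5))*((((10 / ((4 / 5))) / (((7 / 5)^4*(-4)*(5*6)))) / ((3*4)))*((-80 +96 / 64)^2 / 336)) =-2745282375 / 55933696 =-49.08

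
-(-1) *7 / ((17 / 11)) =4.53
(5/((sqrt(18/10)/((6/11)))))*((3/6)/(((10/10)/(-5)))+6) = 35*sqrt(5)/11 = 7.11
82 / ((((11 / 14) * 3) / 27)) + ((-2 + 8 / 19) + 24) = 961.69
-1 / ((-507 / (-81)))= -27 / 169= -0.16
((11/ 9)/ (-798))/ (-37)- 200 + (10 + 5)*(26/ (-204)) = -456065884/ 2258739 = -201.91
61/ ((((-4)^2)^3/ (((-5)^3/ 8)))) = -0.23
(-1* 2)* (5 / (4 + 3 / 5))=-50 / 23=-2.17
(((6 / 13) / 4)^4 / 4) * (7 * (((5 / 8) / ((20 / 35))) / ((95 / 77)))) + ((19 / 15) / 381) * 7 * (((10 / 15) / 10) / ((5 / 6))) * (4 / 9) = 1575473148823 / 1429077282048000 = 0.00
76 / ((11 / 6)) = 456 / 11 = 41.45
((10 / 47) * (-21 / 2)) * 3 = -315 / 47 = -6.70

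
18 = 18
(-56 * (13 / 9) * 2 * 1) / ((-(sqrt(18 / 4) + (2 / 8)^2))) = -23296 / 10359 + 186368 * sqrt(2) / 3453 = 74.08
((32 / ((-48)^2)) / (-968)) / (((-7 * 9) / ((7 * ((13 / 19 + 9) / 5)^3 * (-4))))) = -389344 / 8403132375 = -0.00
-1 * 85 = -85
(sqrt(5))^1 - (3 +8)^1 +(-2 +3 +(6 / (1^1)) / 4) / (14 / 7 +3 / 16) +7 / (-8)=-601 / 56 +sqrt(5)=-8.50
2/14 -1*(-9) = 64/7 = 9.14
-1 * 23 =-23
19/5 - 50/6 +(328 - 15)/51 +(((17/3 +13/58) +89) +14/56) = 953903/9860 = 96.74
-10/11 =-0.91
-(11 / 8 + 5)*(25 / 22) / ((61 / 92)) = -29325 / 2684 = -10.93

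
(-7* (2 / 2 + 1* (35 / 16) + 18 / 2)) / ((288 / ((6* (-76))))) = 8645 / 64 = 135.08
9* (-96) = -864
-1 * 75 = -75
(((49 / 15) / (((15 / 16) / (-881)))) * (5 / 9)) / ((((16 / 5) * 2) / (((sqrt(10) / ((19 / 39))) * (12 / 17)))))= -1220.96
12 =12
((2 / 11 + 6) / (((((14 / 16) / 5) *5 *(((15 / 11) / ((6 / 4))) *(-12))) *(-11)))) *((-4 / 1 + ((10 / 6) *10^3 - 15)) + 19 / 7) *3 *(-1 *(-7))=2356744 / 1155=2040.47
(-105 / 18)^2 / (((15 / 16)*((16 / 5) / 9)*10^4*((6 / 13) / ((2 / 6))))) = 637 / 86400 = 0.01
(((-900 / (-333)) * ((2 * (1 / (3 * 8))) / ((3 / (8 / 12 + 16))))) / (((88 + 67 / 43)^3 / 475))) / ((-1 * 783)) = -47207281250 / 44673276477461067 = -0.00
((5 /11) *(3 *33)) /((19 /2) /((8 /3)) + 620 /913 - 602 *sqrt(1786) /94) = -0.17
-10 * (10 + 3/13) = -1330/13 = -102.31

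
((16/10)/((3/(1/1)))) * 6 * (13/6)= 104/15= 6.93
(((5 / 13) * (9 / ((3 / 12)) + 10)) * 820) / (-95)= -37720 / 247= -152.71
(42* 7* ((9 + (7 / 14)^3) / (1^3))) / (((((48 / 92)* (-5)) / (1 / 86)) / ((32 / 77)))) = -11753 / 2365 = -4.97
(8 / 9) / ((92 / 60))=40 / 69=0.58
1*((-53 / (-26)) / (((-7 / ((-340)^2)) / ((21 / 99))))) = -3063400 / 429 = -7140.79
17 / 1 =17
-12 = -12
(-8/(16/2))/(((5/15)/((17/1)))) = -51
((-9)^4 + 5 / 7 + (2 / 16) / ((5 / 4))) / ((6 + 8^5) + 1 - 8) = 14817 / 73990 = 0.20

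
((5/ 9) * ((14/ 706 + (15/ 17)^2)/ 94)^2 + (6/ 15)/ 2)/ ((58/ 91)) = 18832662772378819/ 60004154345546610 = 0.31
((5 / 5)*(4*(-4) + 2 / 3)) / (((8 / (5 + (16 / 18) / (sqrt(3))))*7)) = -1.51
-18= -18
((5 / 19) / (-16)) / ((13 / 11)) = -55 / 3952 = -0.01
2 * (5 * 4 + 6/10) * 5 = 206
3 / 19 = 0.16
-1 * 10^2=-100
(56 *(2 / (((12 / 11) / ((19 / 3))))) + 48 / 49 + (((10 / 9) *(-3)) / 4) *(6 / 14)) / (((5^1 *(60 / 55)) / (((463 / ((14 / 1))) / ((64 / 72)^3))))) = 15787500399 / 2809856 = 5618.62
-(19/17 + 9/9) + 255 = 4299/17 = 252.88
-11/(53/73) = -803/53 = -15.15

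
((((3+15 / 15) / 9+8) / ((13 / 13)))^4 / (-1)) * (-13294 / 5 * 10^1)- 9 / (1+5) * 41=1774066263973 / 13122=135197855.81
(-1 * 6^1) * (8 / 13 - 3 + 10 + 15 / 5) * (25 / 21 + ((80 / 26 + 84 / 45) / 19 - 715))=5107628952 / 112385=45447.60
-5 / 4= -1.25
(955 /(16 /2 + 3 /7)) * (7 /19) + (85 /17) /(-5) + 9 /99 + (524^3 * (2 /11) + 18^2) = 322578580187 /12331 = 26159969.20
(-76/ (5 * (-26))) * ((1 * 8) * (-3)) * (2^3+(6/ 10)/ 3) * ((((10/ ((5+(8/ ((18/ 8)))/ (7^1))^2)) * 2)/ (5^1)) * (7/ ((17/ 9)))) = -37399029696/ 665259725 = -56.22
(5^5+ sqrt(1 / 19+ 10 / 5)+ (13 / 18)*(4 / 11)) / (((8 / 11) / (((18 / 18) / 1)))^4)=14641*sqrt(741) / 77824+ 411812731 / 36864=11176.26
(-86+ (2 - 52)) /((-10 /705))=9588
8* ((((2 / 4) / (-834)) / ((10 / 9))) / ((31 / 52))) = -0.01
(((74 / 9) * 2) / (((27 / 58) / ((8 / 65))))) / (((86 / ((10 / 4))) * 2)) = 8584 / 135837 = 0.06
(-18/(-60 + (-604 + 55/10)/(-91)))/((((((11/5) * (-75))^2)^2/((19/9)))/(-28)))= -27664/1029527668125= -0.00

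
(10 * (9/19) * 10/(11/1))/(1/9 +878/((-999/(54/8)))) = -599400/810293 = -0.74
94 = 94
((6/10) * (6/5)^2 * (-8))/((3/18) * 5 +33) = -5184/25375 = -0.20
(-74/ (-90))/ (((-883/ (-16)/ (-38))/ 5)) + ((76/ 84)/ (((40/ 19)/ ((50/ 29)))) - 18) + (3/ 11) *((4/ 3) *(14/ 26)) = -18357645245/ 922773852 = -19.89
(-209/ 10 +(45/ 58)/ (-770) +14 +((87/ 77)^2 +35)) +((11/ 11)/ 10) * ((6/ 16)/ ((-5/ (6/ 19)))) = 19191757961/ 653375800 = 29.37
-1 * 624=-624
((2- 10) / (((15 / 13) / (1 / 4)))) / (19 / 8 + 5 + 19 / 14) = -1456 / 7335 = -0.20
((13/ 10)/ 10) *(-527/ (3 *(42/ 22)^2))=-6.27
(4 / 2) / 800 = 1 / 400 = 0.00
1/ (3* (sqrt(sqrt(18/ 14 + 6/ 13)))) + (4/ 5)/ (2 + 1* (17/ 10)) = 8/ 37 + 159^(3/ 4)* 91^(1/ 4)/ 477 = 0.51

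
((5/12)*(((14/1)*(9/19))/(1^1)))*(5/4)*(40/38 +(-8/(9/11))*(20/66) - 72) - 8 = -1710809/6498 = -263.28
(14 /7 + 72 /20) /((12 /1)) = 7 /15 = 0.47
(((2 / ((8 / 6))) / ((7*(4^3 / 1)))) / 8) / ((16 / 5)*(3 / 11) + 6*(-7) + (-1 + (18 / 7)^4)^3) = 326258912595 / 60751652232311770112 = 0.00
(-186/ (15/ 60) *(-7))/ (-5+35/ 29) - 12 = -76176/ 55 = -1385.02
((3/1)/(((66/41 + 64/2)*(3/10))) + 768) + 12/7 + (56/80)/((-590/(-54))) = 10956524197/14227850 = 770.08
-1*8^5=-32768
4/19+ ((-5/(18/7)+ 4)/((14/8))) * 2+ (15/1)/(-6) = 143/2394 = 0.06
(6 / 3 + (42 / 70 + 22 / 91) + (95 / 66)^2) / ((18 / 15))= 9738683 / 2378376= 4.09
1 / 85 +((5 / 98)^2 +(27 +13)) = 32665329 / 816340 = 40.01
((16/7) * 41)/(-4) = -164/7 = -23.43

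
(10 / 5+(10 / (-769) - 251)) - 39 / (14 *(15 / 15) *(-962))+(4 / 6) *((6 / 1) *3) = -188822161 / 796684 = -237.01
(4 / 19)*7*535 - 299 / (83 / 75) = 817265 / 1577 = 518.24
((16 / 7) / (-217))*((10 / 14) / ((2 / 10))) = -400 / 10633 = -0.04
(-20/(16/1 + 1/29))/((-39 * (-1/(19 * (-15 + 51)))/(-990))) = 8727840/403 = 21657.17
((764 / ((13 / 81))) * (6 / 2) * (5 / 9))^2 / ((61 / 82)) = 872304487200 / 10309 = 84615819.89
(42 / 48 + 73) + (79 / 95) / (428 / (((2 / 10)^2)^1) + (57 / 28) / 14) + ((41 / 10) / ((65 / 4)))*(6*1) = 15621050612873 / 207206175800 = 75.39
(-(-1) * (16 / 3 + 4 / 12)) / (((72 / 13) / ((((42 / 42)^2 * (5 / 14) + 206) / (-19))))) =-23647 / 2128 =-11.11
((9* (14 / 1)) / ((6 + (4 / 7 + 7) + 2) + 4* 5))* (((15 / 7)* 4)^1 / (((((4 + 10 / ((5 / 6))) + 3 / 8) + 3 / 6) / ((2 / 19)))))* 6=1792 / 1577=1.14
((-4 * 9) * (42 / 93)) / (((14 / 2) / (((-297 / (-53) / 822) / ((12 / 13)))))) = -3861 / 225091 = -0.02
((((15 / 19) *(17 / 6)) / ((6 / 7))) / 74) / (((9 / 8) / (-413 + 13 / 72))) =-17685185 / 1366632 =-12.94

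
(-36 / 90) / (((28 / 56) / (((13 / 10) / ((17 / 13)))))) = -0.80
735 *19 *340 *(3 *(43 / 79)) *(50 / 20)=1531262250 / 79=19383066.46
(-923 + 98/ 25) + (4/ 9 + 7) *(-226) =-585343/ 225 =-2601.52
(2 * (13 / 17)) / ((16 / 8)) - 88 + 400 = 5317 / 17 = 312.76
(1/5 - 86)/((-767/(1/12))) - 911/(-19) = 1075189/22420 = 47.96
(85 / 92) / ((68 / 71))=355 / 368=0.96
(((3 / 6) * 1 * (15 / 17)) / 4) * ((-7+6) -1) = -15 / 68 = -0.22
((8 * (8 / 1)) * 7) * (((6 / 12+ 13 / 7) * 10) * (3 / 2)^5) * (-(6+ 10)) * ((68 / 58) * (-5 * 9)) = 1963051200 / 29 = 67691420.69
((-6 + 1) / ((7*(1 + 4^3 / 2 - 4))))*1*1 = -5 / 203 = -0.02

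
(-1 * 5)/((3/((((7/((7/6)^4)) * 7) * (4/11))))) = -8640/539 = -16.03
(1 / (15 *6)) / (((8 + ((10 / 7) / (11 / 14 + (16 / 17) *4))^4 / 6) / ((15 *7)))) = 9629680244247 / 66045456463408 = 0.15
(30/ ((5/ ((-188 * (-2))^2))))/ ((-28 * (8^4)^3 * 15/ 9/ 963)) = -19145403/ 75161927680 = -0.00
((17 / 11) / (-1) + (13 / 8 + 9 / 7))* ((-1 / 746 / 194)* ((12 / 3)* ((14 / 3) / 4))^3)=-41209 / 42983028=-0.00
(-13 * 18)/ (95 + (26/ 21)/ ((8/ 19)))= -19656/ 8227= -2.39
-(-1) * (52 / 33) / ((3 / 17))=884 / 99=8.93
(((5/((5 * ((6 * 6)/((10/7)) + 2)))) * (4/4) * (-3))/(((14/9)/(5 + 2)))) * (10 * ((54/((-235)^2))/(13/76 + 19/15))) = -207765/61549367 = -0.00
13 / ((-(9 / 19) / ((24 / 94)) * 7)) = -988 / 987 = -1.00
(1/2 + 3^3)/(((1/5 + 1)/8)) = 550/3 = 183.33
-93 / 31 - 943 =-946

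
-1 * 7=-7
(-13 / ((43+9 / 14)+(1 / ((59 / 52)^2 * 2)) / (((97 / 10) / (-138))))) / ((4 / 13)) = -30726787 / 27721198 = -1.11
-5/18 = -0.28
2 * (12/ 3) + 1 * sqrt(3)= sqrt(3) + 8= 9.73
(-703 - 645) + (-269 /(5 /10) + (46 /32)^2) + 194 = -432623 /256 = -1689.93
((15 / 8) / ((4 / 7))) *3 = 9.84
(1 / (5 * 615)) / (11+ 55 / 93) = 31 / 1104950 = 0.00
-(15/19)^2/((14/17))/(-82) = 3825/414428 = 0.01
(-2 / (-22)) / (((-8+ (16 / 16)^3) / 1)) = -1 / 77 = -0.01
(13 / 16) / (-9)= -13 / 144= -0.09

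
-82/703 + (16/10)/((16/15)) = 1945/1406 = 1.38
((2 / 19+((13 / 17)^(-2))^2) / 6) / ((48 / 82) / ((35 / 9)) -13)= -786390045 / 20012178602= -0.04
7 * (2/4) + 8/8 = 9/2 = 4.50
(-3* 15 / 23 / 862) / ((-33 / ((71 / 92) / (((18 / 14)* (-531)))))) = -2485 / 31961811816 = -0.00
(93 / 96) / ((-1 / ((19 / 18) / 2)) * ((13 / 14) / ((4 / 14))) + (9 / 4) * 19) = 589 / 22248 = 0.03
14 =14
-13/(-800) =13/800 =0.02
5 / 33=0.15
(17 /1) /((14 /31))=527 /14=37.64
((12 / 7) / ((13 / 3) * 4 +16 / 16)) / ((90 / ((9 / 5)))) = 18 / 9625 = 0.00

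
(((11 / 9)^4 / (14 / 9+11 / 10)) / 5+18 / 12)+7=3020491 / 348462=8.67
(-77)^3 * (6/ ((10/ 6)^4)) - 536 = -222210038/ 625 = -355536.06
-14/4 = -7/2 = -3.50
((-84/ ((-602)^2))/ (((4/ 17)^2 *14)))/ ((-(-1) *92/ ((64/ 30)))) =-289/ 41676460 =-0.00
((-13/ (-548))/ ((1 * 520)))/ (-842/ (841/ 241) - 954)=-841/ 22034773120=-0.00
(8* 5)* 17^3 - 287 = 196233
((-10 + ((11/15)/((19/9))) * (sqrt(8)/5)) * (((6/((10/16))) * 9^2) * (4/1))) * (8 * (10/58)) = -1244160/29 + 8211456 * sqrt(2)/13775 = -42059.04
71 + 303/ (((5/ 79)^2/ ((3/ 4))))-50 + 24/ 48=5675219/ 100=56752.19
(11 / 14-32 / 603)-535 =-4510285 / 8442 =-534.27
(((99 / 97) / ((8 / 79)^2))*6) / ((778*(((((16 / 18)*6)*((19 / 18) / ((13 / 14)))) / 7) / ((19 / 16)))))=650605527 / 618217472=1.05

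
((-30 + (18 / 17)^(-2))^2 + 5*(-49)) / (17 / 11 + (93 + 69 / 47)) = 32687139397 / 5210903664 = 6.27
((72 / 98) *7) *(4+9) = 468 / 7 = 66.86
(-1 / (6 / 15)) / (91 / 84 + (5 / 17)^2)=-8670 / 4057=-2.14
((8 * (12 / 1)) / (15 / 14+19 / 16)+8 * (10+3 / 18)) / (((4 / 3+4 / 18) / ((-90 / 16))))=-3172095 / 7084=-447.78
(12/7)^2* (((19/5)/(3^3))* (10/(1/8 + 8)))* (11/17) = 53504/162435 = 0.33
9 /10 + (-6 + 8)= 29 /10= 2.90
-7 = -7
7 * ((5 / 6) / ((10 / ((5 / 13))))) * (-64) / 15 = -112 / 117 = -0.96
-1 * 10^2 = -100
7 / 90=0.08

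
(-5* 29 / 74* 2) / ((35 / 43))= -1247 / 259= -4.81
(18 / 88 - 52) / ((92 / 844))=-475.17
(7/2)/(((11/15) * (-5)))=-21/22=-0.95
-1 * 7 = -7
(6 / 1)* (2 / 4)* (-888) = -2664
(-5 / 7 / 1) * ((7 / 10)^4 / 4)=-343 / 8000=-0.04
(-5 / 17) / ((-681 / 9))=0.00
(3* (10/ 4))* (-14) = -105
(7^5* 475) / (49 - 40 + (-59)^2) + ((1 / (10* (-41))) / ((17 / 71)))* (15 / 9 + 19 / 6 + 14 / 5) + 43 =170063615059 / 72975900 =2330.41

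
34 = 34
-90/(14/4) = -180/7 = -25.71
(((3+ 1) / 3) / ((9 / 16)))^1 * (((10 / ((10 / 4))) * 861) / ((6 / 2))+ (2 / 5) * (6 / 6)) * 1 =40832 / 15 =2722.13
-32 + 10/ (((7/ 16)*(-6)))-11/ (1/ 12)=-3524/ 21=-167.81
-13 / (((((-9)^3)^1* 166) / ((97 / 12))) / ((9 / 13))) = 97 / 161352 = 0.00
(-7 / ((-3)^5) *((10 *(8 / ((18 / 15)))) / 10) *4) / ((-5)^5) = -112 / 455625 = -0.00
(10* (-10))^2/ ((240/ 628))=78500/ 3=26166.67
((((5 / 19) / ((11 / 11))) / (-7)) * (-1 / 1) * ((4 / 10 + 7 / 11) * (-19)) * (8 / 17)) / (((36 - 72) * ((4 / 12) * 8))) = 19 / 5236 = 0.00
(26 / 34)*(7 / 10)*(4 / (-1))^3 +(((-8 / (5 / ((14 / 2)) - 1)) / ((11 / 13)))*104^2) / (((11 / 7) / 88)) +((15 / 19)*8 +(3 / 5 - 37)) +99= 20043065.93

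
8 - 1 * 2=6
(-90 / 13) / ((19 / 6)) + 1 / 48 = -25673 / 11856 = -2.17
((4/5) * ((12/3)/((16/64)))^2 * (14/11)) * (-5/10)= -130.33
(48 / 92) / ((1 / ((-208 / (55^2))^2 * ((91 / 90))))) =7874048 / 3156965625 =0.00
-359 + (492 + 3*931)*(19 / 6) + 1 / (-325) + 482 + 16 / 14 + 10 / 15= 143697733 / 13650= 10527.31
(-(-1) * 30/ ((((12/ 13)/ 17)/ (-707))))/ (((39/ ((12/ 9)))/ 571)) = -68628490/ 9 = -7625387.78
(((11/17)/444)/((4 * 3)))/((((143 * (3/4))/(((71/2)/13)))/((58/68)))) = 2059/780674544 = 0.00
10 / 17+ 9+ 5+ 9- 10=231 / 17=13.59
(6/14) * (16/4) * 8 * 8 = 768/7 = 109.71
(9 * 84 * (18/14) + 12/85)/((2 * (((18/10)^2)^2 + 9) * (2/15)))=2151875/11509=186.97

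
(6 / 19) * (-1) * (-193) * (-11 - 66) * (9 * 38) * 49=-78644412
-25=-25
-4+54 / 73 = -238 / 73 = -3.26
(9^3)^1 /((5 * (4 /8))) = 1458 /5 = 291.60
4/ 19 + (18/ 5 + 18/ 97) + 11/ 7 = 359133/ 64505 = 5.57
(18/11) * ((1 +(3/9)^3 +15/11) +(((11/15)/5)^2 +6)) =3126736/226875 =13.78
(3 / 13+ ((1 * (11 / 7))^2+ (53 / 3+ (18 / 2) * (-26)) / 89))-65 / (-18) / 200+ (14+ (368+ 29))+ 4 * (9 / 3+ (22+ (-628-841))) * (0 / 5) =16788328049 / 40818960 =411.29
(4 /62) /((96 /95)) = 95 /1488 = 0.06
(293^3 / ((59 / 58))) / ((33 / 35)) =51062126710 / 1947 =26226053.78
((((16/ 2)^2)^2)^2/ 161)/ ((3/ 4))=67108864/ 483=138941.75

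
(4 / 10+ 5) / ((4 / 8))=10.80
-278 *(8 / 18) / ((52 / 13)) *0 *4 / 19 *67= 0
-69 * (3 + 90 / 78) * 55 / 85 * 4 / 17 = -163944 / 3757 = -43.64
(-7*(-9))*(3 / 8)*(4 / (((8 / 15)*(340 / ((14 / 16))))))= 3969 / 8704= 0.46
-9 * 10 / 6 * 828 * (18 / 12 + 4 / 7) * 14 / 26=-180090 / 13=-13853.08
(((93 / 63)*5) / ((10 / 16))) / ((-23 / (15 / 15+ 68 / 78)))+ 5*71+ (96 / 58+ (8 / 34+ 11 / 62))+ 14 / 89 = 18256285435033 / 51243685038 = 356.26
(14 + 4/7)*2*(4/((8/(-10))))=-1020/7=-145.71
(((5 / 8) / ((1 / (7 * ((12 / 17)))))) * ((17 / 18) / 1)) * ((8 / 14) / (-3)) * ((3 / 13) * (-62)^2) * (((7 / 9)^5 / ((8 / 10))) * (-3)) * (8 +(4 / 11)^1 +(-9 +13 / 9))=32303054000 / 75996063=425.06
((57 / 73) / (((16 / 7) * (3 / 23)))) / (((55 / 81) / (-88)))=-247779 / 730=-339.42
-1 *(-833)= 833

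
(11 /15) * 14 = 154 /15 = 10.27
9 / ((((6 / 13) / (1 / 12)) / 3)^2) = 169 / 64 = 2.64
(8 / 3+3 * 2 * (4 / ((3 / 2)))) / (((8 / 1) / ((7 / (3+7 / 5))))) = 245 / 66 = 3.71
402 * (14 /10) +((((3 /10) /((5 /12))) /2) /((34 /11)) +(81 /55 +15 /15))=5286389 /9350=565.39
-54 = -54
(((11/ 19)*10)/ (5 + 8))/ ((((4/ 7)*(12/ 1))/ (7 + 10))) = 6545/ 5928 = 1.10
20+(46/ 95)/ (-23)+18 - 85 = -4467/ 95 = -47.02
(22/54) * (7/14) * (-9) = -11/6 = -1.83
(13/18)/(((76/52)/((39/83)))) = 2197/9462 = 0.23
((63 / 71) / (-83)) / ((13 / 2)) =-126 / 76609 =-0.00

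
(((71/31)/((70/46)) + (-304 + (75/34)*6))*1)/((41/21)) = -16006182/108035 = -148.16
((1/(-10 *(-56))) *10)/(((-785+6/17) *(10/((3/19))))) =-51/141926960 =-0.00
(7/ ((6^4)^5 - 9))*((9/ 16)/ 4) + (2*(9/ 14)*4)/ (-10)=-467988280328059531/ 909977211749005120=-0.51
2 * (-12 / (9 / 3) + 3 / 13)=-7.54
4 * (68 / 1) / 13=272 / 13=20.92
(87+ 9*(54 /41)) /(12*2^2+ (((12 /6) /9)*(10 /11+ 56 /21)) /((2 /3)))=401247 /199670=2.01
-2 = -2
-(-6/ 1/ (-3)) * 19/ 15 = -38/ 15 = -2.53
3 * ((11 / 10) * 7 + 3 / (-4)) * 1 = 417 / 20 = 20.85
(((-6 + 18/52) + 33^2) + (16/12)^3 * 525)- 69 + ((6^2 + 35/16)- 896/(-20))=21919043/9360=2341.78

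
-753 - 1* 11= -764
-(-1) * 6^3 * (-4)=-864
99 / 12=33 / 4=8.25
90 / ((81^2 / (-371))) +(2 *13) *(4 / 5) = 57266 / 3645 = 15.71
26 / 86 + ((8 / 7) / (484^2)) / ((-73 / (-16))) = 97260507 / 321706693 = 0.30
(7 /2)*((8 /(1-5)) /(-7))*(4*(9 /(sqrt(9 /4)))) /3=8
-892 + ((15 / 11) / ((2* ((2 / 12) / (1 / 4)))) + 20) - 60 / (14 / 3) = -272221 / 308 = -883.83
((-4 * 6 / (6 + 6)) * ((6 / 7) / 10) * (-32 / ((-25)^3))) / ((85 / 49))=-1344 / 6640625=-0.00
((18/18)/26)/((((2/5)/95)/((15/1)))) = 7125/52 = 137.02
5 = 5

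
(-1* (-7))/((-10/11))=-77/10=-7.70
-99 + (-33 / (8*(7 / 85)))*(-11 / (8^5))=-98.98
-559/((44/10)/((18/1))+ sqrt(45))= 276705/91004 - 3395925 * sqrt(5)/91004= -80.40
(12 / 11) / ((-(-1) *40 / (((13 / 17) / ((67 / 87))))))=3393 / 125290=0.03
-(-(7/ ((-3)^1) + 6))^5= 161051/ 243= 662.76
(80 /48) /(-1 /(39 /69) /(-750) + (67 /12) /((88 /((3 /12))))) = 91.47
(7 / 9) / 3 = 7 / 27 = 0.26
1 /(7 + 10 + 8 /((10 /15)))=1 /29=0.03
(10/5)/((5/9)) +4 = 38/5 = 7.60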